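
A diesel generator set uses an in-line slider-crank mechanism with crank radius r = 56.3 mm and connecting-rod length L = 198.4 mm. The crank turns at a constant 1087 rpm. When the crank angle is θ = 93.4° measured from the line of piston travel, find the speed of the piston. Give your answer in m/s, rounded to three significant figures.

6.29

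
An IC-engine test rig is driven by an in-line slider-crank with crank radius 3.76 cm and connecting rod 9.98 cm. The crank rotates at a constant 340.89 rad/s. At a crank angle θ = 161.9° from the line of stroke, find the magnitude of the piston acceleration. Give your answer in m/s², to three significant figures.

ω = 340.9 rad/s
x(θ) = r cosθ + √(L² − r² sin²θ); with ω constant, a = ω²·d²x/dθ².
d²x/dθ² = −r cosθ − r²(cos2θ)/√u − r⁴ sin²2θ/(4u^{3/2}),  u = L² − r² sin²θ = 0.00982358 m².
Substituting r = 0.0376 m, L = 0.0998 m, θ = 161.9°: d²x/dθ² = +0.02405 m.
a = ω²·d²x/dθ² = (340.9)²·(+0.02405) = +2794.7 m/s²;  |a| = 2794.7 m/s².

2790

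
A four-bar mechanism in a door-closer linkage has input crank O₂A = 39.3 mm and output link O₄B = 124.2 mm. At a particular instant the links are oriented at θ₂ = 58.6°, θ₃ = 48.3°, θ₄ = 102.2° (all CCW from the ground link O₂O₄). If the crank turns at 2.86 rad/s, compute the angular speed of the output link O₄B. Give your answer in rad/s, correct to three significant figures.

ω₂ = 2.86 rad/s
Differentiating the loop-closure r₂e^{iθ₂}+r₃e^{iθ₃}=r₁+r₄e^{iθ₄} gives r₂ω₂e^{iθ₂}+r₃ω₃e^{iθ₃}=r₄ω₄e^{iθ₄}.
Eliminating the other unknown: ω₄ = r₂ω₂ sin(θ₂−θ₃) / [r₄ sin(θ₄−θ₃)].
Numerator sine = +0.17880; denominator sine = +0.80799.
Result = 0.0393·2.86·(+0.17880) / (0.1242·(+0.80799)) = +0.20026 rad/s; magnitude 0.20026 rad/s.

0.200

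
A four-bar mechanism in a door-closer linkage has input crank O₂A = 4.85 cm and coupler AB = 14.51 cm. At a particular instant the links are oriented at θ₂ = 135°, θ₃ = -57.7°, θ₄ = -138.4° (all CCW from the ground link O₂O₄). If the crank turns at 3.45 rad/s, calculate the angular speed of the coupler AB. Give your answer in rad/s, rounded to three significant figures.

1.17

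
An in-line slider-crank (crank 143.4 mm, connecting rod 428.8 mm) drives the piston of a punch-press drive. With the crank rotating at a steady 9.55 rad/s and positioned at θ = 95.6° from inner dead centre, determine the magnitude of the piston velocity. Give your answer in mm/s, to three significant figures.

ω = 9.55 rad/s
For an in-line slider-crank, x = r cosθ + √(L² − r² sin²θ), so v = −rω sinθ·[1 + r cosθ/√(L² − r² sin²θ)].
With r = 0.1434 m, L = 0.4288 m, θ = 95.6°: √(L² − r² sin²θ) = 0.40435 m.
v = −0.1434·9.55·0.99523·[1 + 0.1434·-0.09758/0.40435] = -1.3158 m/s.
|v| = 1.3158 m/s = 1315.8 mm/s.

1320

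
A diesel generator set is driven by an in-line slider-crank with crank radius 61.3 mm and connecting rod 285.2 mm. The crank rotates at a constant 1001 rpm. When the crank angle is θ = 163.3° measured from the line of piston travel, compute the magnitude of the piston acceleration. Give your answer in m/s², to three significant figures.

ω = 2π·1001/60 = 104.8 rad/s
x(θ) = r cosθ + √(L² − r² sin²θ); with ω constant, a = ω²·d²x/dθ².
d²x/dθ² = −r cosθ − r²(cos2θ)/√u − r⁴ sin²2θ/(4u^{3/2}),  u = L² − r² sin²θ = 0.0810287 m².
Substituting r = 0.0613 m, L = 0.2852 m, θ = 163.3°: d²x/dθ² = +0.047647 m.
a = ω²·d²x/dθ² = (104.8)²·(+0.047647) = +523.56 m/s²;  |a| = 523.56 m/s².

524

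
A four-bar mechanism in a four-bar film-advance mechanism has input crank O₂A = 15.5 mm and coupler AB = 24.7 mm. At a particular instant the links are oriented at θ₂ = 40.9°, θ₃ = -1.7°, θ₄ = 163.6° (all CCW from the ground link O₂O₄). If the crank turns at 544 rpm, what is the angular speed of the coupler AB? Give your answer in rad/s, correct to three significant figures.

119

ω₂ = 56.97 rad/s (from 544 rpm).
Differentiating the loop-closure r₂e^{iθ₂}+r₃e^{iθ₃}=r₁+r₄e^{iθ₄} gives r₂ω₂e^{iθ₂}+r₃ω₃e^{iθ₃}=r₄ω₄e^{iθ₄}.
Eliminating the other unknown: ω₃ = r₂ω₂ sin(θ₄−θ₂) / [r₃ sin(θ₃−θ₄)].
Numerator sine = +0.84151; denominator sine = -0.25376.
Result = 0.0155·56.97·(+0.84151) / (0.0247·(-0.25376)) = -118.55 rad/s; magnitude 118.55 rad/s.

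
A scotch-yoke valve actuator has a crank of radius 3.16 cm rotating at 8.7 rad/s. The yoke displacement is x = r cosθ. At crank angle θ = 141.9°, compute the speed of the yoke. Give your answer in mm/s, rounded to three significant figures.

170

ω = 8.7 rad/s
x = r cosθ ⇒ ẋ = −rω sinθ.
|v| = rω|sinθ| = 0.0316·8.7·|sin 141.9°| = 0.16964 m/s = 169.64 mm/s.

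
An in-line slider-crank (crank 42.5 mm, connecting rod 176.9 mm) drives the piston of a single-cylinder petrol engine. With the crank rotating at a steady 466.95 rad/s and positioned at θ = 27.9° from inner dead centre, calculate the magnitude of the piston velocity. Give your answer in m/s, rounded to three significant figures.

ω = 466.9 rad/s
For an in-line slider-crank, x = r cosθ + √(L² − r² sin²θ), so v = −rω sinθ·[1 + r cosθ/√(L² − r² sin²θ)].
With r = 0.0425 m, L = 0.1769 m, θ = 27.9°: √(L² − r² sin²θ) = 0.17578 m.
v = −0.0425·466.9·0.46793·[1 + 0.0425·0.88377/0.17578] = -11.271 m/s.
|v| = 11.271 m/s.

11.3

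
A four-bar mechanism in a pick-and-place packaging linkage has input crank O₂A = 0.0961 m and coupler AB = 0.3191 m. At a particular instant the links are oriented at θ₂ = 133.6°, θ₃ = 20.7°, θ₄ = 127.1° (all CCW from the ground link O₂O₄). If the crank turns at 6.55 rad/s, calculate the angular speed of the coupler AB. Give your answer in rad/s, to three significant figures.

ω₂ = 6.55 rad/s
Differentiating the loop-closure r₂e^{iθ₂}+r₃e^{iθ₃}=r₁+r₄e^{iθ₄} gives r₂ω₂e^{iθ₂}+r₃ω₃e^{iθ₃}=r₄ω₄e^{iθ₄}.
Eliminating the other unknown: ω₃ = r₂ω₂ sin(θ₄−θ₂) / [r₃ sin(θ₃−θ₄)].
Numerator sine = -0.11320; denominator sine = -0.95931.
Result = 0.0961·6.55·(-0.11320) / (0.3191·(-0.95931)) = +0.23277 rad/s; magnitude 0.23277 rad/s.

0.233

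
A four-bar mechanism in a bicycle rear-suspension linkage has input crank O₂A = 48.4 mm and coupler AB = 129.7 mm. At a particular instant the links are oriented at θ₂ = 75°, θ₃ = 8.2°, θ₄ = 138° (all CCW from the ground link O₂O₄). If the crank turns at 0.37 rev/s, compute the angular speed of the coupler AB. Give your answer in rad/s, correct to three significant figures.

1.01

ω₂ = 2.325 rad/s (from 0.37 rev/s).
Differentiating the loop-closure r₂e^{iθ₂}+r₃e^{iθ₃}=r₁+r₄e^{iθ₄} gives r₂ω₂e^{iθ₂}+r₃ω₃e^{iθ₃}=r₄ω₄e^{iθ₄}.
Eliminating the other unknown: ω₃ = r₂ω₂ sin(θ₄−θ₂) / [r₃ sin(θ₃−θ₄)].
Numerator sine = +0.89101; denominator sine = -0.76828.
Result = 0.0484·2.325·(+0.89101) / (0.1297·(-0.76828)) = -1.0061 rad/s; magnitude 1.0061 rad/s.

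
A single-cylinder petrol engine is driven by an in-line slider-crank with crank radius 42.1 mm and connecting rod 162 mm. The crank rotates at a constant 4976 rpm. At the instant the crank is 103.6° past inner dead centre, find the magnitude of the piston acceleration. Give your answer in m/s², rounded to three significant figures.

5410

ω = 2π·4976/60 = 521.1 rad/s
x(θ) = r cosθ + √(L² − r² sin²θ); with ω constant, a = ω²·d²x/dθ².
d²x/dθ² = −r cosθ − r²(cos2θ)/√u − r⁴ sin²2θ/(4u^{3/2}),  u = L² − r² sin²θ = 0.0245696 m².
Substituting r = 0.0421 m, L = 0.162 m, θ = 103.6°: d²x/dθ² = +0.019914 m.
a = ω²·d²x/dθ² = (521.1)²·(+0.019914) = +5407.2 m/s²;  |a| = 5407.2 m/s².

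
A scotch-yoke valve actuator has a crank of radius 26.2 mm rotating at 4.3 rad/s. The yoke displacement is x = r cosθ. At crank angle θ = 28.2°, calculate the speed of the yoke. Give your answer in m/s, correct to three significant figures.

ω = 4.3 rad/s
x = r cosθ ⇒ ẋ = −rω sinθ.
|v| = rω|sinθ| = 0.0262·4.3·|sin 28.2°| = 0.053238 m/s.

0.0532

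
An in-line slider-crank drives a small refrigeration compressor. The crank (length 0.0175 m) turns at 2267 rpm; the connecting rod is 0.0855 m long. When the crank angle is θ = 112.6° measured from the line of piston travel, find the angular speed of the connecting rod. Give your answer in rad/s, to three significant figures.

ω = 237.4 rad/s (converted from 2267 rpm).
The rod makes angle φ with the slider axis where L sinφ = r sinθ; differentiating, L cosφ·φ̇ = r ω cosθ.
L cosφ = √(L² − r² sin²θ) = 0.08396 m.
|ω_rod| = r ω |cosθ| / √(L² − r² sin²θ) = 0.0175·237.4·0.38430/0.08396 = 19.016 rad/s.

19.0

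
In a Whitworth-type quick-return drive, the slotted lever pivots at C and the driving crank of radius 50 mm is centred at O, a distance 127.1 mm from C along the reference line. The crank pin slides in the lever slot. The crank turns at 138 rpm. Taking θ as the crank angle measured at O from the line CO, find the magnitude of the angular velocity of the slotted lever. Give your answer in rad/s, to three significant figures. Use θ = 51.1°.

ω = 14.45 rad/s (from 138 rpm).
Crank pin A relative to C: A = (d + r cosθ, r sinθ); lever angle φ = atan2(r sinθ, d + r cosθ).
Differentiating tanφ: φ̇ = rω(d cosθ + r)/(d² + r² + 2dr cosθ).
d² + r² + 2dr cosθ = |CA|² = 0.0266358 m²;  d cosθ + r = +0.12981 m.
|ω_lever| = |0.05·14.45·+0.12981| / 0.0266358 = 3.5215 rad/s.

3.52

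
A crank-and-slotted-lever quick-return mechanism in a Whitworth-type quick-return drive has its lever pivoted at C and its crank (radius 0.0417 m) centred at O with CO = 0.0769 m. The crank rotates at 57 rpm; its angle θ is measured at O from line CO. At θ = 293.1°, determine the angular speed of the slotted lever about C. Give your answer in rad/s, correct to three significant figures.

ω = 5.969 rad/s (from 57 rpm).
Crank pin A relative to C: A = (d + r cosθ, r sinθ); lever angle φ = atan2(r sinθ, d + r cosθ).
Differentiating tanφ: φ̇ = rω(d cosθ + r)/(d² + r² + 2dr cosθ).
d² + r² + 2dr cosθ = |CA|² = 0.0101687 m²;  d cosθ + r = +0.071871 m.
|ω_lever| = |0.0417·5.969·+0.071871| / 0.0101687 = 1.7592 rad/s.

1.76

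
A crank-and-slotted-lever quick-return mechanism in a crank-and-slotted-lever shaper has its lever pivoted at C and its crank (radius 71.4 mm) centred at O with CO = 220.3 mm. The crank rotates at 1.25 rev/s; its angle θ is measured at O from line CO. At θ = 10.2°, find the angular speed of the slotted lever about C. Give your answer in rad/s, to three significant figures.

ω = 7.854 rad/s (from 1.25 rev/s).
Crank pin A relative to C: A = (d + r cosθ, r sinθ); lever angle φ = atan2(r sinθ, d + r cosθ).
Differentiating tanφ: φ̇ = rω(d cosθ + r)/(d² + r² + 2dr cosθ).
d² + r² + 2dr cosθ = |CA|² = 0.0845917 m²;  d cosθ + r = +0.28822 m.
|ω_lever| = |0.0714·7.854·+0.28822| / 0.0845917 = 1.9107 rad/s.

1.91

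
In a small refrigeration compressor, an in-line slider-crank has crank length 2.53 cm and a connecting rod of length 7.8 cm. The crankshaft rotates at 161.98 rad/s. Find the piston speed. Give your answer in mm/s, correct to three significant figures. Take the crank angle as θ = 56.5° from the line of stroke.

ω = 162 rad/s
For an in-line slider-crank, x = r cosθ + √(L² − r² sin²θ), so v = −rω sinθ·[1 + r cosθ/√(L² − r² sin²θ)].
With r = 0.0253 m, L = 0.078 m, θ = 56.5°: √(L² − r² sin²θ) = 0.075093 m.
v = −0.0253·162·0.83389·[1 + 0.0253·0.55194/0.075093] = -4.0528 m/s.
|v| = 4.0528 m/s = 4052.8 mm/s.

4050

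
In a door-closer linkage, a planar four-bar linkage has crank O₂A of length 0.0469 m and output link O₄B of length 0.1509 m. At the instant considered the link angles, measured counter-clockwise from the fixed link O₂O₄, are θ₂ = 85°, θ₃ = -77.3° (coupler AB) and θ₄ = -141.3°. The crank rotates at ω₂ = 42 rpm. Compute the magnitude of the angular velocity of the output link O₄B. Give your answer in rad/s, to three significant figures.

0.462

ω₂ = 4.398 rad/s (from 42 rpm).
Differentiating the loop-closure r₂e^{iθ₂}+r₃e^{iθ₃}=r₁+r₄e^{iθ₄} gives r₂ω₂e^{iθ₂}+r₃ω₃e^{iθ₃}=r₄ω₄e^{iθ₄}.
Eliminating the other unknown: ω₄ = r₂ω₂ sin(θ₂−θ₃) / [r₄ sin(θ₄−θ₃)].
Numerator sine = +0.30403; denominator sine = -0.89879.
Result = 0.0469·4.398·(+0.30403) / (0.1509·(-0.89879)) = -0.4624 rad/s; magnitude 0.4624 rad/s.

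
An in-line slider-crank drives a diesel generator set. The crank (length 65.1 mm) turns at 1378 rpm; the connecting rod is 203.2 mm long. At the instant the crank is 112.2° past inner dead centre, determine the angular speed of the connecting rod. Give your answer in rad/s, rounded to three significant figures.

18.3

ω = 144.3 rad/s (converted from 1378 rpm).
The rod makes angle φ with the slider axis where L sinφ = r sinθ; differentiating, L cosφ·φ̇ = r ω cosθ.
L cosφ = √(L² − r² sin²θ) = 0.19405 m.
|ω_rod| = r ω |cosθ| / √(L² − r² sin²θ) = 0.0651·144.3·0.37784/0.19405 = 18.291 rad/s.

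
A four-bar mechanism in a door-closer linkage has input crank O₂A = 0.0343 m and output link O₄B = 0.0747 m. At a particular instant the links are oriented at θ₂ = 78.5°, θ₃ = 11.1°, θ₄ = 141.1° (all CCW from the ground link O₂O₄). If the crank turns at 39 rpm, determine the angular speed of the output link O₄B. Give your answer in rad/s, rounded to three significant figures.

ω₂ = 4.084 rad/s (from 39 rpm).
Differentiating the loop-closure r₂e^{iθ₂}+r₃e^{iθ₃}=r₁+r₄e^{iθ₄} gives r₂ω₂e^{iθ₂}+r₃ω₃e^{iθ₃}=r₄ω₄e^{iθ₄}.
Eliminating the other unknown: ω₄ = r₂ω₂ sin(θ₂−θ₃) / [r₄ sin(θ₄−θ₃)].
Numerator sine = +0.92321; denominator sine = +0.76604.
Result = 0.0343·4.084·(+0.92321) / (0.0747·(+0.76604)) = +2.26 rad/s; magnitude 2.26 rad/s.

2.26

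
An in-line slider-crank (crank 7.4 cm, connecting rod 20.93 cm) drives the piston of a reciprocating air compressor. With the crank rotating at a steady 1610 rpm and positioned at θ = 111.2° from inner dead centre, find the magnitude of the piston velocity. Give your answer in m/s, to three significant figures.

10.1

ω = 2π·1610/60 = 168.6 rad/s
For an in-line slider-crank, x = r cosθ + √(L² − r² sin²θ), so v = −rω sinθ·[1 + r cosθ/√(L² − r² sin²θ)].
With r = 0.074 m, L = 0.2093 m, θ = 111.2°: √(L² − r² sin²θ) = 0.1976 m.
v = −0.074·168.6·0.93232·[1 + 0.074·-0.36162/0.1976] = -10.057 m/s.
|v| = 10.057 m/s.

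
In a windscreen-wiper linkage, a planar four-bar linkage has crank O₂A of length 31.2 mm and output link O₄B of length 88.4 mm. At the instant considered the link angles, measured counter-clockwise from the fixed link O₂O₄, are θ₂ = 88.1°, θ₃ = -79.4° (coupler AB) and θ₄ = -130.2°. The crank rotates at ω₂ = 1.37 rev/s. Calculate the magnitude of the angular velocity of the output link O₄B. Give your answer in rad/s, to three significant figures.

ω₂ = 8.608 rad/s (from 1.37 rev/s).
Differentiating the loop-closure r₂e^{iθ₂}+r₃e^{iθ₃}=r₁+r₄e^{iθ₄} gives r₂ω₂e^{iθ₂}+r₃ω₃e^{iθ₃}=r₄ω₄e^{iθ₄}.
Eliminating the other unknown: ω₄ = r₂ω₂ sin(θ₂−θ₃) / [r₄ sin(θ₄−θ₃)].
Numerator sine = +0.21644; denominator sine = -0.77494.
Result = 0.0312·8.608·(+0.21644) / (0.0884·(-0.77494)) = -0.84853 rad/s; magnitude 0.84853 rad/s.

0.849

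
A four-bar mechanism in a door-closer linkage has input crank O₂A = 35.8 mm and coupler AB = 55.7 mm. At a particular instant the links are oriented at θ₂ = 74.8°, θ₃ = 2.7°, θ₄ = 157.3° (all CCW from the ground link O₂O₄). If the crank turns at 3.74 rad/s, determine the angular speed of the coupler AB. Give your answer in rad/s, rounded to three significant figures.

ω₂ = 3.74 rad/s
Differentiating the loop-closure r₂e^{iθ₂}+r₃e^{iθ₃}=r₁+r₄e^{iθ₄} gives r₂ω₂e^{iθ₂}+r₃ω₃e^{iθ₃}=r₄ω₄e^{iθ₄}.
Eliminating the other unknown: ω₃ = r₂ω₂ sin(θ₄−θ₂) / [r₃ sin(θ₃−θ₄)].
Numerator sine = +0.99144; denominator sine = -0.42894.
Result = 0.0358·3.74·(+0.99144) / (0.0557·(-0.42894)) = -5.5562 rad/s; magnitude 5.5562 rad/s.

5.56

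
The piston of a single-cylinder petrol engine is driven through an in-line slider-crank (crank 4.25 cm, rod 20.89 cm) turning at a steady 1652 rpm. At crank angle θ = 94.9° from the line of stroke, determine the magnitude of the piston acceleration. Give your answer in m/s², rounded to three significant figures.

369

ω = 2π·1652/60 = 173 rad/s
x(θ) = r cosθ + √(L² − r² sin²θ); with ω constant, a = ω²·d²x/dθ².
d²x/dθ² = −r cosθ − r²(cos2θ)/√u − r⁴ sin²2θ/(4u^{3/2}),  u = L² − r² sin²θ = 0.0418461 m².
Substituting r = 0.0425 m, L = 0.2089 m, θ = 94.9°: d²x/dθ² = +0.012328 m.
a = ω²·d²x/dθ² = (173)²·(+0.012328) = +368.96 m/s²;  |a| = 368.96 m/s².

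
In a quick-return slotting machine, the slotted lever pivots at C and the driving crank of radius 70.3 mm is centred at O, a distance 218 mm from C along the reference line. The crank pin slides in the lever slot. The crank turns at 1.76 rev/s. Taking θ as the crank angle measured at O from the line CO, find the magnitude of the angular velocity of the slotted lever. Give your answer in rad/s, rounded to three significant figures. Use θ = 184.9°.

ω = 11.06 rad/s (from 1.76 rev/s).
Crank pin A relative to C: A = (d + r cosθ, r sinθ); lever angle φ = atan2(r sinθ, d + r cosθ).
Differentiating tanφ: φ̇ = rω(d cosθ + r)/(d² + r² + 2dr cosθ).
d² + r² + 2dr cosθ = |CA|² = 0.0219273 m²;  d cosθ + r = -0.1469 m.
|ω_lever| = |0.0703·11.06·-0.1469| / 0.0219273 = 5.2083 rad/s.

5.21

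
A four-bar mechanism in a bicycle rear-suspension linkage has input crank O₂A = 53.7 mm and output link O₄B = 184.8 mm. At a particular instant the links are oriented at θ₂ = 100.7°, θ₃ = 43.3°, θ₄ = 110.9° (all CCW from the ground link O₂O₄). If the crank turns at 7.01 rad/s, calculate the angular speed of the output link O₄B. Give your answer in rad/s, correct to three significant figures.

1.86

ω₂ = 7.01 rad/s
Differentiating the loop-closure r₂e^{iθ₂}+r₃e^{iθ₃}=r₁+r₄e^{iθ₄} gives r₂ω₂e^{iθ₂}+r₃ω₃e^{iθ₃}=r₄ω₄e^{iθ₄}.
Eliminating the other unknown: ω₄ = r₂ω₂ sin(θ₂−θ₃) / [r₄ sin(θ₄−θ₃)].
Numerator sine = +0.84245; denominator sine = +0.92455.
Result = 0.0537·7.01·(+0.84245) / (0.1848·(+0.92455)) = +1.8561 rad/s; magnitude 1.8561 rad/s.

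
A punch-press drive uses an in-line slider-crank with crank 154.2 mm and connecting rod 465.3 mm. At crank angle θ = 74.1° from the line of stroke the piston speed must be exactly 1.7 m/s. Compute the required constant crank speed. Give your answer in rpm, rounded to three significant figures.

99.9

For an in-line slider-crank, |v_piston| = rω|sinθ|·[1 + r cosθ/√(L² − r² sin²θ)].
With r = 0.1542 m, L = 0.4653 m, θ = 74.1°: the bracketed kinematic factor |dx/dθ| = 0.16251 m.
ω = v/|dx/dθ| = 1.7/0.16251 = 10.461 rad/s.
N = 60ω/(2π) = 99.897 rpm.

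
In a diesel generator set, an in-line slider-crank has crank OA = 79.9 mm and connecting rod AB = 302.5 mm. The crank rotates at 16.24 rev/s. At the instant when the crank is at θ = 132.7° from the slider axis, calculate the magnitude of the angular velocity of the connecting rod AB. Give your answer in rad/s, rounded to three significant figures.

18.6

ω = 102 rad/s (converted from 16.24 rev/s).
The rod makes angle φ with the slider axis where L sinφ = r sinθ; differentiating, L cosφ·φ̇ = r ω cosθ.
L cosφ = √(L² − r² sin²θ) = 0.29675 m.
|ω_rod| = r ω |cosθ| / √(L² − r² sin²θ) = 0.0799·102·0.67816/0.29675 = 18.632 rad/s.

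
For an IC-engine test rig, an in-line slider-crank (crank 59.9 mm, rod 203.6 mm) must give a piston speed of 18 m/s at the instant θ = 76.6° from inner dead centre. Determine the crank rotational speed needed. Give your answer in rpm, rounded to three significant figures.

2750

For an in-line slider-crank, |v_piston| = rω|sinθ|·[1 + r cosθ/√(L² − r² sin²θ)].
With r = 0.0599 m, L = 0.2036 m, θ = 76.6°: the bracketed kinematic factor |dx/dθ| = 0.062416 m.
ω = v/|dx/dθ| = 18/0.062416 = 288.39 rad/s.
N = 60ω/(2π) = 2753.9 rpm.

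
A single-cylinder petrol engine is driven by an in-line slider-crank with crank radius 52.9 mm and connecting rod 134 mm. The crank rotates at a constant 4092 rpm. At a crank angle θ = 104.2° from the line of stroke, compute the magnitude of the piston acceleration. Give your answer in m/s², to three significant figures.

ω = 2π·4092/60 = 428.5 rad/s
x(θ) = r cosθ + √(L² − r² sin²θ); with ω constant, a = ω²·d²x/dθ².
d²x/dθ² = −r cosθ − r²(cos2θ)/√u − r⁴ sin²2θ/(4u^{3/2}),  u = L² − r² sin²θ = 0.015326 m².
Substituting r = 0.0529 m, L = 0.134 m, θ = 104.2°: d²x/dθ² = +0.032627 m.
a = ω²·d²x/dθ² = (428.5)²·(+0.032627) = +5991.2 m/s²;  |a| = 5991.2 m/s².

5990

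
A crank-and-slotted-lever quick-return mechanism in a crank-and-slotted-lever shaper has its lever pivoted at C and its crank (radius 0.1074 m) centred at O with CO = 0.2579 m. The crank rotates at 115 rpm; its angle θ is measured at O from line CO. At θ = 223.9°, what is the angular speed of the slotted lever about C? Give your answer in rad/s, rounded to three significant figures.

2.66

ω = 12.04 rad/s (from 115 rpm).
Crank pin A relative to C: A = (d + r cosθ, r sinθ); lever angle φ = atan2(r sinθ, d + r cosθ).
Differentiating tanφ: φ̇ = rω(d cosθ + r)/(d² + r² + 2dr cosθ).
d² + r² + 2dr cosθ = |CA|² = 0.0381309 m²;  d cosθ + r = -0.07843 m.
|ω_lever| = |0.1074·12.04·-0.07843| / 0.0381309 = 2.6603 rad/s.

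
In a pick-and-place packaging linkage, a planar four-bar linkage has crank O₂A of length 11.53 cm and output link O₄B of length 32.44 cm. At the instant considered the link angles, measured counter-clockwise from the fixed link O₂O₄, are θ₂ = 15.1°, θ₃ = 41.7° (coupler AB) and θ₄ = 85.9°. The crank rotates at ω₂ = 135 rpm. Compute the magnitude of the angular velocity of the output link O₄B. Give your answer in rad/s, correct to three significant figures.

3.23

ω₂ = 14.14 rad/s (from 135 rpm).
Differentiating the loop-closure r₂e^{iθ₂}+r₃e^{iθ₃}=r₁+r₄e^{iθ₄} gives r₂ω₂e^{iθ₂}+r₃ω₃e^{iθ₃}=r₄ω₄e^{iθ₄}.
Eliminating the other unknown: ω₄ = r₂ω₂ sin(θ₂−θ₃) / [r₄ sin(θ₄−θ₃)].
Numerator sine = -0.44776; denominator sine = +0.69717.
Result = 0.1153·14.14·(-0.44776) / (0.3244·(+0.69717)) = -3.2272 rad/s; magnitude 3.2272 rad/s.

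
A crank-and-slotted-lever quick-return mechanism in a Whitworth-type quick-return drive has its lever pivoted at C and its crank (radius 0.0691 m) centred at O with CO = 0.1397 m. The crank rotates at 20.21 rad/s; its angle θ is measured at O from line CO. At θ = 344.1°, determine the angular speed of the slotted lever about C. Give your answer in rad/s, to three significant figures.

ω = 20.21 rad/s
Crank pin A relative to C: A = (d + r cosθ, r sinθ); lever angle φ = atan2(r sinθ, d + r cosθ).
Differentiating tanφ: φ̇ = rω(d cosθ + r)/(d² + r² + 2dr cosθ).
d² + r² + 2dr cosθ = |CA|² = 0.0428588 m²;  d cosθ + r = +0.20346 m.
|ω_lever| = |0.0691·20.21·+0.20346| / 0.0428588 = 6.6294 rad/s.

6.63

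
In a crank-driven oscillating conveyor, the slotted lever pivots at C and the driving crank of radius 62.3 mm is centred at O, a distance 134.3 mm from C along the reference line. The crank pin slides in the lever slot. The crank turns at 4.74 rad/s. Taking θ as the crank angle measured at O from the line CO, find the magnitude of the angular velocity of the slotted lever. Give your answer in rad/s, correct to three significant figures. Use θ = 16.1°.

ω = 4.74 rad/s
Crank pin A relative to C: A = (d + r cosθ, r sinθ); lever angle φ = atan2(r sinθ, d + r cosθ).
Differentiating tanφ: φ̇ = rω(d cosθ + r)/(d² + r² + 2dr cosθ).
d² + r² + 2dr cosθ = |CA|² = 0.0379952 m²;  d cosθ + r = +0.19133 m.
|ω_lever| = |0.0623·4.74·+0.19133| / 0.0379952 = 1.4871 rad/s.

1.49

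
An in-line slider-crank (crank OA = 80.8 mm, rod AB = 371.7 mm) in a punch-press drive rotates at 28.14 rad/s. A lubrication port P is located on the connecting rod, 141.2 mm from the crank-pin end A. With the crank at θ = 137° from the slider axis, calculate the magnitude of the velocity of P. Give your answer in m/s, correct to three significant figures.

1.78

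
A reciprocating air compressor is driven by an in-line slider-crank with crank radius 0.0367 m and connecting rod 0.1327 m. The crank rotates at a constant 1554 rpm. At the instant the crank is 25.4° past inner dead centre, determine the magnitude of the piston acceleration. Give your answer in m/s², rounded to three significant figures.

1050

ω = 2π·1554/60 = 162.7 rad/s
x(θ) = r cosθ + √(L² − r² sin²θ); with ω constant, a = ω²·d²x/dθ².
d²x/dθ² = −r cosθ − r²(cos2θ)/√u − r⁴ sin²2θ/(4u^{3/2}),  u = L² − r² sin²θ = 0.0173615 m².
Substituting r = 0.0367 m, L = 0.1327 m, θ = 25.4°: d²x/dθ² = -0.039732 m.
a = ω²·d²x/dθ² = (162.7)²·(-0.039732) = -1052.2 m/s²;  |a| = 1052.2 m/s².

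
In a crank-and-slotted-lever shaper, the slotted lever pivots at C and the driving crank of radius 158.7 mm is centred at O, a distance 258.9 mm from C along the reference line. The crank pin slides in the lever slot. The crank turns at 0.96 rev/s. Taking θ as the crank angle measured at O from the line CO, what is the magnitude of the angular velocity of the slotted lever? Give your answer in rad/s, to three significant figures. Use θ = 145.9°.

2.21

ω = 6.032 rad/s (from 0.96 rev/s).
Crank pin A relative to C: A = (d + r cosθ, r sinθ); lever angle φ = atan2(r sinθ, d + r cosθ).
Differentiating tanφ: φ̇ = rω(d cosθ + r)/(d² + r² + 2dr cosθ).
d² + r² + 2dr cosθ = |CA|² = 0.0241692 m²;  d cosθ + r = -0.055685 m.
|ω_lever| = |0.1587·6.032·-0.055685| / 0.0241692 = 2.2055 rad/s.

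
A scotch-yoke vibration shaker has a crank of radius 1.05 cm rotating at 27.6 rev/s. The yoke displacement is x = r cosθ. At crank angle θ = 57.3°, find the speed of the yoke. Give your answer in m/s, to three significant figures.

1.53

ω = 173.4 rad/s (from 27.6 rev/s).
x = r cosθ ⇒ ẋ = −rω sinθ.
|v| = rω|sinθ| = 0.0105·173.4·|sin 57.3°| = 1.5323 m/s.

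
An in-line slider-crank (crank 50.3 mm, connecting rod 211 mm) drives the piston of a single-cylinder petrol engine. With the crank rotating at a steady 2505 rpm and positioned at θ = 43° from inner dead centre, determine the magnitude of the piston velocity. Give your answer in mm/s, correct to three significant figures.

10600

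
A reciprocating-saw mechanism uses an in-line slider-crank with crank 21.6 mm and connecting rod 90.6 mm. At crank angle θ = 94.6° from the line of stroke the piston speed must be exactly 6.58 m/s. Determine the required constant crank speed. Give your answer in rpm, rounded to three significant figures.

For an in-line slider-crank, |v_piston| = rω|sinθ|·[1 + r cosθ/√(L² − r² sin²θ)].
With r = 0.0216 m, L = 0.0906 m, θ = 94.6°: the bracketed kinematic factor |dx/dθ| = 0.021107 m.
ω = v/|dx/dθ| = 6.58/0.021107 = 311.75 rad/s.
N = 60ω/(2π) = 2977 rpm.

2980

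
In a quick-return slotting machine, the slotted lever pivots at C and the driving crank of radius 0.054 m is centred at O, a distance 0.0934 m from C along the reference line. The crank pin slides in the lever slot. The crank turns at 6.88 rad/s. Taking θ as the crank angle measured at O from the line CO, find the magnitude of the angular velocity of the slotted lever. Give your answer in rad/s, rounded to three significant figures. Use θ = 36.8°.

ω = 6.88 rad/s
Crank pin A relative to C: A = (d + r cosθ, r sinθ); lever angle φ = atan2(r sinθ, d + r cosθ).
Differentiating tanφ: φ̇ = rω(d cosθ + r)/(d² + r² + 2dr cosθ).
d² + r² + 2dr cosθ = |CA|² = 0.0197167 m²;  d cosθ + r = +0.12879 m.
|ω_lever| = |0.054·6.88·+0.12879| / 0.0197167 = 2.4267 rad/s.

2.43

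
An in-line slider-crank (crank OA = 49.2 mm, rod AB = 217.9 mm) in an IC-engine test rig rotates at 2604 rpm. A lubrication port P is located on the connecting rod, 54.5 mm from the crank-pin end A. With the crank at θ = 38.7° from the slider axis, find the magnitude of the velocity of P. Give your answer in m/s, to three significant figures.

11.8

ω = 272.7 rad/s.  Crank-pin speed |V_A| = rω = 13.416 m/s, perpendicular to OA.
Rod angle: sinφ = −(r/L) sinθ ⇒ φ = -8.116°; ω_rod = −rω cosθ/√(L²−r²sin²θ) = -48.538 rad/s.
V_P = V_A + ω_rod × AP, with AP = 0.0545 m along the rod.
Components: V_Px = −rω sinθ − a·ω_rod·sinφ = -8.7619 m/s;  V_Py = rω cosθ + a·ω_rod·cosφ = +7.8517 m/s.
|V_P| = √(V_Px² + V_Py²) = 11.765 m/s.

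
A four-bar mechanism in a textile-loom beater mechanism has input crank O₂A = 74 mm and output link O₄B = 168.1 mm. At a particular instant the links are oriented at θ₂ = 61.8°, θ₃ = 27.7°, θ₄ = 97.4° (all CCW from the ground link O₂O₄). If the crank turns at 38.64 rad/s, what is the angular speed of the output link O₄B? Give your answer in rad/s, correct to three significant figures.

10.2

ω₂ = 38.64 rad/s
Differentiating the loop-closure r₂e^{iθ₂}+r₃e^{iθ₃}=r₁+r₄e^{iθ₄} gives r₂ω₂e^{iθ₂}+r₃ω₃e^{iθ₃}=r₄ω₄e^{iθ₄}.
Eliminating the other unknown: ω₄ = r₂ω₂ sin(θ₂−θ₃) / [r₄ sin(θ₄−θ₃)].
Numerator sine = +0.56064; denominator sine = +0.93789.
Result = 0.074·38.64·(+0.56064) / (0.1681·(+0.93789)) = +10.168 rad/s; magnitude 10.168 rad/s.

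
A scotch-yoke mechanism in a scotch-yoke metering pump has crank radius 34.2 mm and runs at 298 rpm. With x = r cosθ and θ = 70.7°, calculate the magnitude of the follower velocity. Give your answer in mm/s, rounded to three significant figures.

1010

ω = 31.21 rad/s (from 298 rpm).
x = r cosθ ⇒ ẋ = −rω sinθ.
|v| = rω|sinθ| = 0.0342·31.21·|sin 70.7°| = 1.0073 m/s = 1007.3 mm/s.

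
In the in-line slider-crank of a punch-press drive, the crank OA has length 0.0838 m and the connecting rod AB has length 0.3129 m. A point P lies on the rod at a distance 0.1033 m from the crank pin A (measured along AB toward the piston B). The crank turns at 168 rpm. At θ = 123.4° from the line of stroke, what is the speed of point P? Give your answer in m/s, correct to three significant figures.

ω = 17.59 rad/s.  Crank-pin speed |V_A| = rω = 1.4743 m/s, perpendicular to OA.
Rod angle: sinφ = −(r/L) sinθ ⇒ φ = -12.920°; ω_rod = −rω cosθ/√(L²−r²sin²θ) = +2.6611 rad/s.
V_P = V_A + ω_rod × AP, with AP = 0.1033 m along the rod.
Components: V_Px = −rω sinθ − a·ω_rod·sinφ = -1.1693 m/s;  V_Py = rω cosθ + a·ω_rod·cosφ = -0.54364 m/s.
|V_P| = √(V_Px² + V_Py²) = 1.2895 m/s.

1.29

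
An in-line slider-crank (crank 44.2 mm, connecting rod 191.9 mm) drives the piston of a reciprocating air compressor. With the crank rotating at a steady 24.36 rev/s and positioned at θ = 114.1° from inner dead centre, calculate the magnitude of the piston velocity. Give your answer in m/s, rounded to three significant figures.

ω = 2π·24.4 = 153.1 rad/s
For an in-line slider-crank, x = r cosθ + √(L² − r² sin²θ), so v = −rω sinθ·[1 + r cosθ/√(L² − r² sin²θ)].
With r = 0.0442 m, L = 0.1919 m, θ = 114.1°: √(L² − r² sin²θ) = 0.18761 m.
v = −0.0442·153.1·0.91283·[1 + 0.0442·-0.40833/0.18761] = -5.5814 m/s.
|v| = 5.5814 m/s.

5.58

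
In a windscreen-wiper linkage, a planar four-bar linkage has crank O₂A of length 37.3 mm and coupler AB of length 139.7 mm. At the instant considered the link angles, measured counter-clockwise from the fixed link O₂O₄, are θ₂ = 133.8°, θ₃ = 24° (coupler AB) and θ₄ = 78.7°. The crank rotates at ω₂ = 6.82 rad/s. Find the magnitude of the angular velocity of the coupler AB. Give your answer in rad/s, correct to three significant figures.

ω₂ = 6.82 rad/s
Differentiating the loop-closure r₂e^{iθ₂}+r₃e^{iθ₃}=r₁+r₄e^{iθ₄} gives r₂ω₂e^{iθ₂}+r₃ω₃e^{iθ₃}=r₄ω₄e^{iθ₄}.
Eliminating the other unknown: ω₃ = r₂ω₂ sin(θ₄−θ₂) / [r₃ sin(θ₃−θ₄)].
Numerator sine = -0.82015; denominator sine = -0.81614.
Result = 0.0373·6.82·(-0.82015) / (0.1397·(-0.81614)) = +1.8299 rad/s; magnitude 1.8299 rad/s.

1.83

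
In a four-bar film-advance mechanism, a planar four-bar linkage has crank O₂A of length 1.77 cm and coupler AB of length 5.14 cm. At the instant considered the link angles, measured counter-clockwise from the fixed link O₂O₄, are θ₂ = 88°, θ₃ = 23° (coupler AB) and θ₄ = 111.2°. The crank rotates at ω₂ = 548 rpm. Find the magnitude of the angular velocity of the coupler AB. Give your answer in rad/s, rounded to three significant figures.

7.79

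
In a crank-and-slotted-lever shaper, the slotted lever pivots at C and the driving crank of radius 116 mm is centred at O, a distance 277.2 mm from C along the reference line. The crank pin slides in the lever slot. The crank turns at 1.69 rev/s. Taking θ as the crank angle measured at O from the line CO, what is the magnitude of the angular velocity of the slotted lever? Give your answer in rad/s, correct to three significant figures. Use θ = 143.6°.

3.42

ω = 10.62 rad/s (from 1.69 rev/s).
Crank pin A relative to C: A = (d + r cosθ, r sinθ); lever angle φ = atan2(r sinθ, d + r cosθ).
Differentiating tanφ: φ̇ = rω(d cosθ + r)/(d² + r² + 2dr cosθ).
d² + r² + 2dr cosθ = |CA|² = 0.0385328 m²;  d cosθ + r = -0.10712 m.
|ω_lever| = |0.116·10.62·-0.10712| / 0.0385328 = 3.4241 rad/s.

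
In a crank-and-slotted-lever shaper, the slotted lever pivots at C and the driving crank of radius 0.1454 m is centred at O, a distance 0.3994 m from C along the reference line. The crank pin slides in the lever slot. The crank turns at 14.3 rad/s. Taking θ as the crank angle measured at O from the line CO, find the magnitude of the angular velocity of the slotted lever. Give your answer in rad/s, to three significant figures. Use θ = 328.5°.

ω = 14.3 rad/s
Crank pin A relative to C: A = (d + r cosθ, r sinθ); lever angle φ = atan2(r sinθ, d + r cosθ).
Differentiating tanφ: φ̇ = rω(d cosθ + r)/(d² + r² + 2dr cosθ).
d² + r² + 2dr cosθ = |CA|² = 0.279692 m²;  d cosθ + r = +0.48594 m.
|ω_lever| = |0.1454·14.3·+0.48594| / 0.279692 = 3.6125 rad/s.

3.61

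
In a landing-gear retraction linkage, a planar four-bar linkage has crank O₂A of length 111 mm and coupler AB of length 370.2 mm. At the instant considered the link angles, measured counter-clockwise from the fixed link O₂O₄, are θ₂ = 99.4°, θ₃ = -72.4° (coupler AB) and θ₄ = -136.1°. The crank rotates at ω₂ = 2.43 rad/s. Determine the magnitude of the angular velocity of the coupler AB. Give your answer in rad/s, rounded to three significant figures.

0.670

ω₂ = 2.43 rad/s
Differentiating the loop-closure r₂e^{iθ₂}+r₃e^{iθ₃}=r₁+r₄e^{iθ₄} gives r₂ω₂e^{iθ₂}+r₃ω₃e^{iθ₃}=r₄ω₄e^{iθ₄}.
Eliminating the other unknown: ω₃ = r₂ω₂ sin(θ₄−θ₂) / [r₃ sin(θ₃−θ₄)].
Numerator sine = +0.82413; denominator sine = +0.89649.
Result = 0.111·2.43·(+0.82413) / (0.3702·(+0.89649)) = +0.6698 rad/s; magnitude 0.6698 rad/s.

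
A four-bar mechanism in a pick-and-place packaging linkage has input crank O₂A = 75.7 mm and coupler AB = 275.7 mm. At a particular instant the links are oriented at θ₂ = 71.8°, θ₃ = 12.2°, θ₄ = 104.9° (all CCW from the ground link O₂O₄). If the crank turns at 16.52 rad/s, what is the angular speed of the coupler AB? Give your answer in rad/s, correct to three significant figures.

2.48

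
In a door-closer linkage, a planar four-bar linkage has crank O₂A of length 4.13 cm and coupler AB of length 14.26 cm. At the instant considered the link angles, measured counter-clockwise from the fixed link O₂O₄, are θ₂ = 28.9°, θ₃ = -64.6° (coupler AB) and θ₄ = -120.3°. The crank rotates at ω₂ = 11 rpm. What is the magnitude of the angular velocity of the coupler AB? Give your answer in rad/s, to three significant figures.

0.207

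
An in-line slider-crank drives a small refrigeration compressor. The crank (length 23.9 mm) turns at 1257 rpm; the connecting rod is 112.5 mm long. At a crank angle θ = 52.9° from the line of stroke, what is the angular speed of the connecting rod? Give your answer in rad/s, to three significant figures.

17.1

ω = 131.6 rad/s (converted from 1257 rpm).
The rod makes angle φ with the slider axis where L sinφ = r sinθ; differentiating, L cosφ·φ̇ = r ω cosθ.
L cosφ = √(L² − r² sin²θ) = 0.11087 m.
|ω_rod| = r ω |cosθ| / √(L² − r² sin²θ) = 0.0239·131.6·0.60321/0.11087 = 17.116 rad/s.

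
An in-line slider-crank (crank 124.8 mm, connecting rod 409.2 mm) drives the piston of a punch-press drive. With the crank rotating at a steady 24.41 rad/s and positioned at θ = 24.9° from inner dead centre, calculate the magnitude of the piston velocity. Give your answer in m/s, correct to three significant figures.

1.64

ω = 24.41 rad/s
For an in-line slider-crank, x = r cosθ + √(L² − r² sin²θ), so v = −rω sinθ·[1 + r cosθ/√(L² − r² sin²θ)].
With r = 0.1248 m, L = 0.4092 m, θ = 24.9°: √(L² − r² sin²θ) = 0.40581 m.
v = −0.1248·24.41·0.42104·[1 + 0.1248·0.90704/0.40581] = -1.6404 m/s.
|v| = 1.6404 m/s.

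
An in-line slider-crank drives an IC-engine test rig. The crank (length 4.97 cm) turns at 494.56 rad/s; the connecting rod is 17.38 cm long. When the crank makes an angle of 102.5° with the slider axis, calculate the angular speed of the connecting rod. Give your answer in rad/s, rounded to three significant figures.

31.9

ω = 494.6 rad/s
The rod makes angle φ with the slider axis where L sinφ = r sinθ; differentiating, L cosφ·φ̇ = r ω cosθ.
L cosφ = √(L² − r² sin²θ) = 0.16689 m.
|ω_rod| = r ω |cosθ| / √(L² − r² sin²θ) = 0.0497·494.6·0.21644/0.16689 = 31.877 rad/s.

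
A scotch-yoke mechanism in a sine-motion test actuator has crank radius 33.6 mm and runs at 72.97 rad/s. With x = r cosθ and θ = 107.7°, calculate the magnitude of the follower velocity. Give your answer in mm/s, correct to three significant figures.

ω = 72.97 rad/s
x = r cosθ ⇒ ẋ = −rω sinθ.
|v| = rω|sinθ| = 0.0336·72.97·|sin 107.7°| = 2.3357 m/s = 2335.7 mm/s.

2340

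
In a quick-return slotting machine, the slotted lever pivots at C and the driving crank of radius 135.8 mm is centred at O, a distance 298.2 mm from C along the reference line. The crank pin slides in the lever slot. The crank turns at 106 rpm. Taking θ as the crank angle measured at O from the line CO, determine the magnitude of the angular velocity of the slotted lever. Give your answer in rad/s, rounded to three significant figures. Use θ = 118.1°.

0.101

ω = 11.1 rad/s (from 106 rpm).
Crank pin A relative to C: A = (d + r cosθ, r sinθ); lever angle φ = atan2(r sinθ, d + r cosθ).
Differentiating tanφ: φ̇ = rω(d cosθ + r)/(d² + r² + 2dr cosθ).
d² + r² + 2dr cosθ = |CA|² = 0.0692171 m²;  d cosθ + r = -0.0046557 m.
|ω_lever| = |0.1358·11.1·-0.0046557| / 0.0692171 = 0.10139 rad/s.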